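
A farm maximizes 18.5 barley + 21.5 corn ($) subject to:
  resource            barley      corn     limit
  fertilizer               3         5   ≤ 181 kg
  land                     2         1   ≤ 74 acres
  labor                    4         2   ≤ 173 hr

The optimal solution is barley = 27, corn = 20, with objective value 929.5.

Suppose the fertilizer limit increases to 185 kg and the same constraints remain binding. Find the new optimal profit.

Binding: fertilizer and land. Non-binding: labor (25 unused).
By complementary slackness, y = 0 for the non-binding constraint.
From A_Bᵀ y = c: 3·y_fertilizer + 2·y_land = 18.5; 5·y_fertilizer + 1·y_land = 21.5.
Solving: y_fertilizer = 3.5, y_land = 4.
Δz = y_fertilizer·Δb = 3.5 × (4) = 14, so new z* = 929.5 + 14 = 943.5.

943.5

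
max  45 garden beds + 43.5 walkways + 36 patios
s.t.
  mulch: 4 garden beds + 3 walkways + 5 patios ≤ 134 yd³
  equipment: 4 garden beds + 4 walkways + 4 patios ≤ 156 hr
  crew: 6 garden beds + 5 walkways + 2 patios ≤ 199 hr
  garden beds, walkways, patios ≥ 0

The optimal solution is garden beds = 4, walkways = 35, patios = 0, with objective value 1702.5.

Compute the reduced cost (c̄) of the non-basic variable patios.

At the optimum: mulch uses 121 of 134 (slack = 13); equipment uses 156 of 156 (binding); crew uses 199 of 199 (binding).
Since mulch is not tight, its dual is 0.
From A_Bᵀ y = c: 4·y_equipment + 6·y_crew = 45; 4·y_equipment + 5·y_crew = 43.5.
→ y_equipment = 9 and y_crew = 1.5.
Reduced cost of patios: c₃ − yᵀa₃ = 36 − (9·4 + 1.5·2) = 36 − 39 = -3.

-3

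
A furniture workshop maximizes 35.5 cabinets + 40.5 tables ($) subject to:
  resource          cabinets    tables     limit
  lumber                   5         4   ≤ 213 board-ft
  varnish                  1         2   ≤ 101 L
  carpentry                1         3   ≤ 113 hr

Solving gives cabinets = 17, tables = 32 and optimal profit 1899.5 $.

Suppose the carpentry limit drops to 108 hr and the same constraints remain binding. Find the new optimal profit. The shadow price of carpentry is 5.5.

1872

Δb = -5, so new z* = 1899.5 + (5.5)·(-5) = 1899.5 − 27.5 = 1872.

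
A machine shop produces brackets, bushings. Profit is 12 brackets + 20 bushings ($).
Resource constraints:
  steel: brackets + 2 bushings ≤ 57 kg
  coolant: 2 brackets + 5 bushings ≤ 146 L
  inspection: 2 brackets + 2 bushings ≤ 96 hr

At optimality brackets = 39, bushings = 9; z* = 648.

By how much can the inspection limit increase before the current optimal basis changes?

18

Binding constraints: steel, inspection. The basis is B = [[1,2],[2,2]] with det -2.
Per unit increase in inspection, x* moves by d = (1, -0.5).
The basis stays optimal until bushings reaches 0; allowable increase = 18 hr.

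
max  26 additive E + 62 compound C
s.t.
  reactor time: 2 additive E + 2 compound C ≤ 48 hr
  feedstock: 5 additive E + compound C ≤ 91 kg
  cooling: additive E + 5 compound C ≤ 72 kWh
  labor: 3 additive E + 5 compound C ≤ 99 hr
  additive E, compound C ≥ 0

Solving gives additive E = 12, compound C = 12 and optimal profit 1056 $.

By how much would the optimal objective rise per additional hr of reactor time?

8.5

Binding: reactor time and cooling. Non-binding: feedstock (19 unused), labor (3 unused).
By complementary slackness, y = 0 for the non-binding constraints.
Dual feasibility on the basic columns requires 2·y_reactor time + 1·y_cooling = 26, 2·y_reactor time + 5·y_cooling = 62.
This yields shadow prices y_reactor time = 8.5, y_cooling = 9.
Shadow price of reactor time = 8.5.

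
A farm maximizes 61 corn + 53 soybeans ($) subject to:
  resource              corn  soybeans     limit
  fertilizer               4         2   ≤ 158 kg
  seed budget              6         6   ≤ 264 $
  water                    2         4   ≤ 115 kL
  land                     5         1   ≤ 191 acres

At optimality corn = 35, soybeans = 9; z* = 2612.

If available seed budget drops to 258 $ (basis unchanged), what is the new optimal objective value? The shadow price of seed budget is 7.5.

Δb = -6, so new z* = 2612 + (7.5)·(-6) = 2612 − 45 = 2567.

2567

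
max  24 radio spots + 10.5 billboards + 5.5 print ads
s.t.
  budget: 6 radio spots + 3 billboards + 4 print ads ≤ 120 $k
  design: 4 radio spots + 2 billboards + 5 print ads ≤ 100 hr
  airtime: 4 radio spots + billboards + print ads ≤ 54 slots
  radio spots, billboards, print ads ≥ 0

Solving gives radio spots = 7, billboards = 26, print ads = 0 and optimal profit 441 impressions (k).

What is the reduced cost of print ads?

-8

Check each constraint at x*: budget 120/120 (tight); design 80/100 (slack 20); airtime 54/54 (tight).
Since design is not tight, its dual is 0.
The binding rows give the dual system: 6·y_budget + 4·y_airtime = 24 and 3·y_budget + 1·y_airtime = 10.5.
Solving: y_budget = 3, y_airtime = 1.5.
Reduced cost of print ads: c₃ − yᵀa₃ = 5.5 − (3·4 + 1.5·1) = 5.5 − 13.5 = -8.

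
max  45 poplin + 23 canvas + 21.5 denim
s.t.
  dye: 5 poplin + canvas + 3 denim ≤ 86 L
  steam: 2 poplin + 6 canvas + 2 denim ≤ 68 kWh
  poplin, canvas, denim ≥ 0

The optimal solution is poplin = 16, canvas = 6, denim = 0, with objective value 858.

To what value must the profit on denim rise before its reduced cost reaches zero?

Both dye and steam are binding at x*.
From A_Bᵀ y = c: 5·y_dye + 2·y_steam = 45; 1·y_dye + 6·y_steam = 23.
This yields shadow prices y_dye = 8, y_steam = 2.5.
denim enters the basis when its profit ≥ yᵀa₃ = 8·3 + 2.5·2 = 29.

29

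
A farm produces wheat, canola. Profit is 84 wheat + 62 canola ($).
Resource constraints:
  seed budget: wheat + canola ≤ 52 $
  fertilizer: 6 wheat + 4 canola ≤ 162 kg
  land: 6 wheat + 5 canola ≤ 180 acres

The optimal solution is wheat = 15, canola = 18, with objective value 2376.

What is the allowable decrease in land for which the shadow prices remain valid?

Binding constraints: fertilizer, land. The basis is B = [[6,4],[6,5]] with det 6.
Per unit decrease in land, x* moves by d = (0.6667, -1).
The basis stays optimal until canola reaches 0; allowable decrease = 18 acres.

18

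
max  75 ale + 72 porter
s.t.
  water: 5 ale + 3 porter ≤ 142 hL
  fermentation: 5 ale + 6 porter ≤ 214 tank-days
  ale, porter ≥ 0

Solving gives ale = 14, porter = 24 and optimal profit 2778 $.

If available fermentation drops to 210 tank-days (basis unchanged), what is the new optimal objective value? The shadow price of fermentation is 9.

Δb = -4, so new z* = 2778 + (9)·(-4) = 2778 − 36 = 2742.

2742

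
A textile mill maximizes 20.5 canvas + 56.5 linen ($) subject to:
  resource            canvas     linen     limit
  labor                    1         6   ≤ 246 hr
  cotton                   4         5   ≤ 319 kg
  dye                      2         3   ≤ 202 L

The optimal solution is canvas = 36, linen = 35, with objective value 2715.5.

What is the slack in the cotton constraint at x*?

0

cotton used = 4·36 + 5·35 = 319; slack = 319 − 319 = 0.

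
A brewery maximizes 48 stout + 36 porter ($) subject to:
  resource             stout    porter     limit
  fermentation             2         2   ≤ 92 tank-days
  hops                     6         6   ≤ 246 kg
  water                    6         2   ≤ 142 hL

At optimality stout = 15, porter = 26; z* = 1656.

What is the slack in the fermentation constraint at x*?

10

fermentation used = 2·15 + 2·26 = 82; slack = 92 − 82 = 10.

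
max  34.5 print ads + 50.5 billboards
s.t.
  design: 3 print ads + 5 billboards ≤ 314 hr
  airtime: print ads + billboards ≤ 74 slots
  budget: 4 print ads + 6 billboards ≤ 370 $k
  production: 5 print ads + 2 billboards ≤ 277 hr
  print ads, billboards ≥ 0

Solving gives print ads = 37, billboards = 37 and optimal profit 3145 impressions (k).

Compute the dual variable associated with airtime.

2.5

At the optimum: design uses 296 of 314 (slack = 18); airtime uses 74 of 74 (binding); budget uses 370 of 370 (binding); production uses 259 of 277 (slack = 18).
By complementary slackness, y = 0 for the non-binding constraints.
Dual feasibility on the basic columns requires 1·y_airtime + 4·y_budget = 34.5, 1·y_airtime + 6·y_budget = 50.5.
This yields shadow prices y_airtime = 2.5, y_budget = 8.
Shadow price of airtime = 2.5.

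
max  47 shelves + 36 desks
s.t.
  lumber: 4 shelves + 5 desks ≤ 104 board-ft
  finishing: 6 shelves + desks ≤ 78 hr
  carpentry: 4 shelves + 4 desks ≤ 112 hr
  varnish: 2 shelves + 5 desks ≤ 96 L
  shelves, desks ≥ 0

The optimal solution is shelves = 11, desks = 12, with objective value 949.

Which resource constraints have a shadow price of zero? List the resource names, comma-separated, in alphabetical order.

lumber: 104/104 (binding)
finishing: 78/78 (binding)
carpentry: 92/112 (slack 20)
varnish: 82/96 (slack 14)
By complementary slackness, a constraint with positive slack has shadow price 0 → carpentry, varnish.

carpentry, varnish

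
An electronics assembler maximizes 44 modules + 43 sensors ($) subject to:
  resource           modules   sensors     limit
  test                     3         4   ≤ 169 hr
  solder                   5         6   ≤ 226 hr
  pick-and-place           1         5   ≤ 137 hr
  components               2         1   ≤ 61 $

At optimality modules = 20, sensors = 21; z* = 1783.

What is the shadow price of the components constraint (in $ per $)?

7

Check each constraint at x*: test 144/169 (slack 25); solder 226/226 (tight); pick-and-place 125/137 (slack 12); components 61/61 (tight).
By complementary slackness, y = 0 for the non-binding constraints.
Dual feasibility on the basic columns requires 5·y_solder + 2·y_components = 44, 6·y_solder + 1·y_components = 43.
This yields shadow prices y_solder = 6, y_components = 7.
Shadow price of components = 7.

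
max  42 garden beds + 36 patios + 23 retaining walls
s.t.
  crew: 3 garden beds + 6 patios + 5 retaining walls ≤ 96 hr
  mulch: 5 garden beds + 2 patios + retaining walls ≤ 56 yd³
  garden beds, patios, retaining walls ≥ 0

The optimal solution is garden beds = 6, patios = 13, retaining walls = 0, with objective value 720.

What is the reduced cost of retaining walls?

Both crew and mulch are binding at x*.
Dual feasibility on the basic columns requires 3·y_crew + 5·y_mulch = 42, 6·y_crew + 2·y_mulch = 36.
Solving: y_crew = 4, y_mulch = 6.
Reduced cost of retaining walls: c₃ − yᵀa₃ = 23 − (4·5 + 6·1) = 23 − 26 = -3.

-3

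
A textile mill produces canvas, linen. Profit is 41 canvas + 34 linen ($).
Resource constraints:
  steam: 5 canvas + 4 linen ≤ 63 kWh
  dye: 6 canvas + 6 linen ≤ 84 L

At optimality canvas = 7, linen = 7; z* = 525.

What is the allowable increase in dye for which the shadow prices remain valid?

10.5

Binding constraints: steam, dye. The basis is B = [[5,4],[6,6]] with det 6.
Per unit increase in dye, x* moves by d = (-0.6667, 0.8333).
The basis stays optimal until canvas reaches 0; allowable increase = 10.5 L.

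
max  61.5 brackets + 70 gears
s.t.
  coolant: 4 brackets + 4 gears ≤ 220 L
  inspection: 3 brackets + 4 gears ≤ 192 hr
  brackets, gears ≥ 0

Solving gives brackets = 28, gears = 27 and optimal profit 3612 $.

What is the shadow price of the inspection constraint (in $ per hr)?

At the optimum: coolant uses 220 of 220 (binding); inspection uses 192 of 192 (binding).
The binding rows give the dual system: 4·y_coolant + 3·y_inspection = 61.5 and 4·y_coolant + 4·y_inspection = 70.
→ y_coolant = 9 and y_inspection = 8.5.
Shadow price of inspection = 8.5.

8.5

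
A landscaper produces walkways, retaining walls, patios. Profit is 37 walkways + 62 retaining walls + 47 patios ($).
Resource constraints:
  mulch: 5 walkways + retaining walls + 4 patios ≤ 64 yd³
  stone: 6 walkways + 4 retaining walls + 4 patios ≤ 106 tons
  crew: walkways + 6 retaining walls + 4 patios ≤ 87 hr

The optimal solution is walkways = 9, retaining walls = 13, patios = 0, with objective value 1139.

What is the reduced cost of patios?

Check each constraint at x*: mulch 58/64 (slack 6); stone 106/106 (tight); crew 87/87 (tight).
Since mulch is not tight, its dual is 0.
Dual feasibility on the basic columns requires 6·y_stone + 1·y_crew = 37, 4·y_stone + 6·y_crew = 62.
→ y_stone = 5 and y_crew = 7.
Reduced cost of patios: c₃ − yᵀa₃ = 47 − (5·4 + 7·4) = 47 − 48 = -1.

-1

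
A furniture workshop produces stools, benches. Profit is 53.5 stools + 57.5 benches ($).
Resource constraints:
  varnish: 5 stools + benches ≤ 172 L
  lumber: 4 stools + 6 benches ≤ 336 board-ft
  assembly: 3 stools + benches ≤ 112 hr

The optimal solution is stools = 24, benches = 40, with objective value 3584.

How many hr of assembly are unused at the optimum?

assembly used = 3·24 + 1·40 = 112; slack = 112 − 112 = 0.

0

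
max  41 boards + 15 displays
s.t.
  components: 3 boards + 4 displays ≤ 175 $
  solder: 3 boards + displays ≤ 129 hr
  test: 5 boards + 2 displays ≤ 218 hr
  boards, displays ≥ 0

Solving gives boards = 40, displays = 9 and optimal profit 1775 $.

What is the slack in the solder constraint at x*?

0

solder used = 3·40 + 1·9 = 129; slack = 129 − 129 = 0.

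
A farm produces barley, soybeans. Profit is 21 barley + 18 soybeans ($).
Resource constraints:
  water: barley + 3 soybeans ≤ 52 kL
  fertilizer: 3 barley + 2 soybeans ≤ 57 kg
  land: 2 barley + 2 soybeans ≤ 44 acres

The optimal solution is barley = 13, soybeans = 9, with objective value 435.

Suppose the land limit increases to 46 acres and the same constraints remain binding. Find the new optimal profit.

447

At the optimum: water uses 40 of 52 (slack = 12); fertilizer uses 57 of 57 (binding); land uses 44 of 44 (binding).
Since water is not tight, its dual is 0.
From A_Bᵀ y = c: 3·y_fertilizer + 2·y_land = 21; 2·y_fertilizer + 2·y_land = 18.
→ y_fertilizer = 3 and y_land = 6.
Δz = y_land·Δb = 6 × (2) = 12, so new z* = 435 + 12 = 447.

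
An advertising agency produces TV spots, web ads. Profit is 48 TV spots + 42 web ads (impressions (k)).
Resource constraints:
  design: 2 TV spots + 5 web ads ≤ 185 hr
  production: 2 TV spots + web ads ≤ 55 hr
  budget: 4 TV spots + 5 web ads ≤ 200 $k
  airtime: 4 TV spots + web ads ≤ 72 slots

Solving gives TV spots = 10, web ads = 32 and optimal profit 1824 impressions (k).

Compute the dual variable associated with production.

0

At the optimum: design uses 180 of 185 (slack = 5); production uses 52 of 55 (slack = 3); budget uses 200 of 200 (binding); airtime uses 72 of 72 (binding).
By complementary slackness, y = 0 for the non-binding constraints.
The binding rows give the dual system: 4·y_budget + 4·y_airtime = 48 and 5·y_budget + 1·y_airtime = 42.
Solving: y_budget = 7.5, y_airtime = 4.5.
Shadow price of production = 0.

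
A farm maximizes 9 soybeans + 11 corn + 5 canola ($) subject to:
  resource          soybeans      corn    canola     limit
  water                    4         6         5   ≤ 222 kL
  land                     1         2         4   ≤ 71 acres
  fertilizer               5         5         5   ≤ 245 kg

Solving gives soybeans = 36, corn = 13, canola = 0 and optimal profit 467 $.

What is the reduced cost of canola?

At the optimum: water uses 222 of 222 (binding); land uses 62 of 71 (slack = 9); fertilizer uses 245 of 245 (binding).
Slack constraints have shadow price 0 (complementary slackness).
From A_Bᵀ y = c: 4·y_water + 5·y_fertilizer = 9; 6·y_water + 5·y_fertilizer = 11.
This yields shadow prices y_water = 1, y_fertilizer = 1.
Reduced cost of canola: c₃ − yᵀa₃ = 5 − (1·5 + 1·5) = 5 − 10 = -5.

-5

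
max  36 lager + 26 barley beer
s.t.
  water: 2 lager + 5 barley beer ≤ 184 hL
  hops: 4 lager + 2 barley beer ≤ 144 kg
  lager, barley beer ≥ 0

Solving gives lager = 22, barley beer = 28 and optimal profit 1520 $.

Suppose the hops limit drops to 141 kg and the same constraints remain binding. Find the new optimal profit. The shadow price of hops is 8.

Δb = -3, so new z* = 1520 + (8)·(-3) = 1520 − 24 = 1496.

1496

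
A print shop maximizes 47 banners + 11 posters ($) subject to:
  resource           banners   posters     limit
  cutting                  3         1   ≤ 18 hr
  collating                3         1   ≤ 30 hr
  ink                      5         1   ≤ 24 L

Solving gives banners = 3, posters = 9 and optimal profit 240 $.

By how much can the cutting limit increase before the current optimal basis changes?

Binding constraints: cutting, ink. The basis is B = [[3,1],[5,1]] with det -2.
Per unit increase in cutting, x* moves by d = (-0.5, 2.5).
The basis stays optimal until banners reaches 0; allowable increase = 6 hr.

6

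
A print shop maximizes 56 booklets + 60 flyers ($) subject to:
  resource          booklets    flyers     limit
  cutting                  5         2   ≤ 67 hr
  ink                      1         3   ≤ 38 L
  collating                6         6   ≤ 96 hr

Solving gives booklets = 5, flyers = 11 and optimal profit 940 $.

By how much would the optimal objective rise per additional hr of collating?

9

Check each constraint at x*: cutting 47/67 (slack 20); ink 38/38 (tight); collating 96/96 (tight).
Since cutting is not tight, its dual is 0.
The binding rows give the dual system: 1·y_ink + 6·y_collating = 56 and 3·y_ink + 6·y_collating = 60.
→ y_ink = 2 and y_collating = 9.
Shadow price of collating = 9.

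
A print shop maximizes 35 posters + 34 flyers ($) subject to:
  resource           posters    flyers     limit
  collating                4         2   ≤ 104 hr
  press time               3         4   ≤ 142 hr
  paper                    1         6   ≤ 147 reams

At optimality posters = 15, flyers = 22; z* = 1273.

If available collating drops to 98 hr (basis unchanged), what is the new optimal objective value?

1225

Binding: collating and paper. Non-binding: press time (9 unused).
By complementary slackness, y = 0 for the non-binding constraint.
Dual feasibility on the basic columns requires 4·y_collating + 1·y_paper = 35, 2·y_collating + 6·y_paper = 34.
This yields shadow prices y_collating = 8, y_paper = 3.
Δz = y_collating·Δb = 8 × (-6) = -48, so new z* = 1273 − 48 = 1225.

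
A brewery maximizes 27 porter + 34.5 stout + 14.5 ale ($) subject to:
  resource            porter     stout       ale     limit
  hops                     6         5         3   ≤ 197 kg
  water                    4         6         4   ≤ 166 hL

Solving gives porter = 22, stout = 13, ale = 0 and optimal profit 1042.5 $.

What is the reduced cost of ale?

Both hops and water are binding at x*.
The binding rows give the dual system: 6·y_hops + 4·y_water = 27 and 5·y_hops + 6·y_water = 34.5.
→ y_hops = 1.5 and y_water = 4.5.
Reduced cost of ale: c₃ − yᵀa₃ = 14.5 − (1.5·3 + 4.5·4) = 14.5 − 22.5 = -8.

-8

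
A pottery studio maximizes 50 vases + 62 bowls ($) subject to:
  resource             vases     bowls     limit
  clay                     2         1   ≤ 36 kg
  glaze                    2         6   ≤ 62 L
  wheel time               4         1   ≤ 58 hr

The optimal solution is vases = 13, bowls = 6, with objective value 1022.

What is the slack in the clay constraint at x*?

clay used = 2·13 + 1·6 = 32; slack = 36 − 32 = 4.

4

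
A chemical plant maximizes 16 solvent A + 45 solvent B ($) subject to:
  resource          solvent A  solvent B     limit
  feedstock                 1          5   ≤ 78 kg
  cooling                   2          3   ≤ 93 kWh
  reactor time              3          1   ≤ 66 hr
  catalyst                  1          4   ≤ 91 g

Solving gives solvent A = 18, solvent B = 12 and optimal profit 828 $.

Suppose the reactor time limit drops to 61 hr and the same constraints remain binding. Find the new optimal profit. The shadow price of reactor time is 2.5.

Δb = -5, so new z* = 828 + (2.5)·(-5) = 828 − 12.5 = 815.5.

815.5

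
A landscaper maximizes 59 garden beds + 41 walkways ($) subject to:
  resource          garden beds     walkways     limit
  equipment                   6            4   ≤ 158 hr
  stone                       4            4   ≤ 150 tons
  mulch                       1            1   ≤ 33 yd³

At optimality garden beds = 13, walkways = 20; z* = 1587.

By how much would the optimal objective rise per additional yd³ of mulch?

At the optimum: equipment uses 158 of 158 (binding); stone uses 132 of 150 (slack = 18); mulch uses 33 of 33 (binding).
By complementary slackness, y = 0 for the non-binding constraint.
Dual feasibility on the basic columns requires 6·y_equipment + 1·y_mulch = 59, 4·y_equipment + 1·y_mulch = 41.
→ y_equipment = 9 and y_mulch = 5.
Shadow price of mulch = 5.

5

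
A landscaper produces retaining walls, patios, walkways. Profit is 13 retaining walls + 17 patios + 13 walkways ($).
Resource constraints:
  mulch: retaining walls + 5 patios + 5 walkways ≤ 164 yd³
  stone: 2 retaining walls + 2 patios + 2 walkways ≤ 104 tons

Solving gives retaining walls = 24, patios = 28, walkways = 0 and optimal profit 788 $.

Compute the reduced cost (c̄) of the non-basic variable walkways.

Check each constraint at x*: mulch 164/164 (tight); stone 104/104 (tight).
The binding rows give the dual system: 1·y_mulch + 2·y_stone = 13 and 5·y_mulch + 2·y_stone = 17.
This yields shadow prices y_mulch = 1, y_stone = 6.
Reduced cost of walkways: c₃ − yᵀa₃ = 13 − (1·5 + 6·2) = 13 − 17 = -4.

-4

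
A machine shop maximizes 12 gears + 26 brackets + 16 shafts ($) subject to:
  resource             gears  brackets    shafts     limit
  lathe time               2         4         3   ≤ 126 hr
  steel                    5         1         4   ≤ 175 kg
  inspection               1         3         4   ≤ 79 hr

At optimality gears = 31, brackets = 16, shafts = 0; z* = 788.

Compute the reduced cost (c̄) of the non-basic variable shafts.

Binding: lathe time and inspection. Non-binding: steel (4 unused).
Since steel is not tight, its dual is 0.
From A_Bᵀ y = c: 2·y_lathe time + 1·y_inspection = 12; 4·y_lathe time + 3·y_inspection = 26.
Solving: y_lathe time = 5, y_inspection = 2.
Reduced cost of shafts: c₃ − yᵀa₃ = 16 − (5·3 + 2·4) = 16 − 23 = -7.

-7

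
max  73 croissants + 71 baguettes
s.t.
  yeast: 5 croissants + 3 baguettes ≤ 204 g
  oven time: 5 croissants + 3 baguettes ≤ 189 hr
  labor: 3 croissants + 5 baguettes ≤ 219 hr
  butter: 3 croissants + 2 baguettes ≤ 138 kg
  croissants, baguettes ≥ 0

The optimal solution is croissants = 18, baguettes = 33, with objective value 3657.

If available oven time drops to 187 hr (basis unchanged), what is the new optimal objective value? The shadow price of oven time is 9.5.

Δb = -2, so new z* = 3657 + (9.5)·(-2) = 3657 − 19 = 3638.

3638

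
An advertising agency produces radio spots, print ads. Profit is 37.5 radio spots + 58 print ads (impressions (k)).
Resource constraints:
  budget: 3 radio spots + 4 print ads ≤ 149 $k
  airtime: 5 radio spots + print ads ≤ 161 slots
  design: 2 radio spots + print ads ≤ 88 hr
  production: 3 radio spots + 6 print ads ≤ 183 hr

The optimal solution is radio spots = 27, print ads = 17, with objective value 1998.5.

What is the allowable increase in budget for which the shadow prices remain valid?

2

Binding constraints: budget, production. The basis is B = [[3,4],[3,6]] with det 6.
Per unit increase in budget, x* moves by d = (1, -0.5).
The basis stays optimal until airtime becomes binding; allowable increase = 2 $k.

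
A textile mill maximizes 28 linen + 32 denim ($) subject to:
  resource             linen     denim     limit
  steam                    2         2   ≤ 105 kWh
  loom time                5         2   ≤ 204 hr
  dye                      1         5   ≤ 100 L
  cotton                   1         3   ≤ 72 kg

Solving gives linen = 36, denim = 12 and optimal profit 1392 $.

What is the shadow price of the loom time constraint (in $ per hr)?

At the optimum: steam uses 96 of 105 (slack = 9); loom time uses 204 of 204 (binding); dye uses 96 of 100 (slack = 4); cotton uses 72 of 72 (binding).
Since steam, dye are not tight, their duals are 0.
From A_Bᵀ y = c: 5·y_loom time + 1·y_cotton = 28; 2·y_loom time + 3·y_cotton = 32.
Solving: y_loom time = 4, y_cotton = 8.
Shadow price of loom time = 4.

4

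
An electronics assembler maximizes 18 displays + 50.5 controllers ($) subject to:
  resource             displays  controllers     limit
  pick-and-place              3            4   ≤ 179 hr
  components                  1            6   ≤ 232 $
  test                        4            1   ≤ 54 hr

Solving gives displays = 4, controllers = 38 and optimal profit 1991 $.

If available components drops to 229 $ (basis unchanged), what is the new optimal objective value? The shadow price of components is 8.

1967

Δb = -3, so new z* = 1991 + (8)·(-3) = 1991 − 24 = 1967.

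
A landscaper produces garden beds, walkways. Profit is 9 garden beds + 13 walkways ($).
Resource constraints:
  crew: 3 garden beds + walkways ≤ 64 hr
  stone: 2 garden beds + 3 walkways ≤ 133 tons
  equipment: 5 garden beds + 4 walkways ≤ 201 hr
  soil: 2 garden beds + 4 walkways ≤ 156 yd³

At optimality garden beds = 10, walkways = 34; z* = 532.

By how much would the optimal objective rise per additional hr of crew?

Binding: crew and soil. Non-binding: stone (11 unused), equipment (15 unused).
Since stone, equipment are not tight, their duals are 0.
Dual feasibility on the basic columns requires 3·y_crew + 2·y_soil = 9, 1·y_crew + 4·y_soil = 13.
Solving: y_crew = 1, y_soil = 3.
Shadow price of crew = 1.

1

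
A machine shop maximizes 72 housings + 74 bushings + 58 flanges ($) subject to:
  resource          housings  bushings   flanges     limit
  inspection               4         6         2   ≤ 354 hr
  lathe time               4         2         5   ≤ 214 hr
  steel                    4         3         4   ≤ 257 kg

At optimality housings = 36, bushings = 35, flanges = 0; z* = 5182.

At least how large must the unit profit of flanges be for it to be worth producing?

61.5

At the optimum: inspection uses 354 of 354 (binding); lathe time uses 214 of 214 (binding); steel uses 249 of 257 (slack = 8).
By complementary slackness, y = 0 for the non-binding constraint.
The binding rows give the dual system: 4·y_inspection + 4·y_lathe time = 72 and 6·y_inspection + 2·y_lathe time = 74.
→ y_inspection = 9.5 and y_lathe time = 8.5.
flanges enters the basis when its profit ≥ yᵀa₃ = 9.5·2 + 8.5·5 = 61.5.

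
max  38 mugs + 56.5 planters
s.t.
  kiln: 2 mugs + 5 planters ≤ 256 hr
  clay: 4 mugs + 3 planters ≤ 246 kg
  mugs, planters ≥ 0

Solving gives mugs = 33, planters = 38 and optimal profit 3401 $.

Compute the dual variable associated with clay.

5.5

Check each constraint at x*: kiln 256/256 (tight); clay 246/246 (tight).
The binding rows give the dual system: 2·y_kiln + 4·y_clay = 38 and 5·y_kiln + 3·y_clay = 56.5.
This yields shadow prices y_kiln = 8, y_clay = 5.5.
Shadow price of clay = 5.5.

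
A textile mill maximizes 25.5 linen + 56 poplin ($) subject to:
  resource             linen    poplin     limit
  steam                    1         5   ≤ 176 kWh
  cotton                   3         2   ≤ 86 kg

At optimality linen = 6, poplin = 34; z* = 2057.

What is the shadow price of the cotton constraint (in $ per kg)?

Both steam and cotton are binding at x*.
Dual feasibility on the basic columns requires 1·y_steam + 3·y_cotton = 25.5, 5·y_steam + 2·y_cotton = 56.
Solving: y_steam = 9, y_cotton = 5.5.
Shadow price of cotton = 5.5.

5.5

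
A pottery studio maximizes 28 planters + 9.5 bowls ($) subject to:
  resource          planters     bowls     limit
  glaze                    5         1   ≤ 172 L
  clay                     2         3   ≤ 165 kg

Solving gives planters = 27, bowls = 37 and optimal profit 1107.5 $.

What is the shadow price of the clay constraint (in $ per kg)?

Check each constraint at x*: glaze 172/172 (tight); clay 165/165 (tight).
From A_Bᵀ y = c: 5·y_glaze + 2·y_clay = 28; 1·y_glaze + 3·y_clay = 9.5.
Solving: y_glaze = 5, y_clay = 1.5.
Shadow price of clay = 1.5.

1.5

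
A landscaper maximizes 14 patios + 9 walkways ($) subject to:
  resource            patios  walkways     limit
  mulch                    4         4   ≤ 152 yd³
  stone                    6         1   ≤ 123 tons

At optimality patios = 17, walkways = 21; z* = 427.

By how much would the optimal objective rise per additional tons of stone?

1

Both mulch and stone are binding at x*.
From A_Bᵀ y = c: 4·y_mulch + 6·y_stone = 14; 4·y_mulch + 1·y_stone = 9.
→ y_mulch = 2 and y_stone = 1.
Shadow price of stone = 1.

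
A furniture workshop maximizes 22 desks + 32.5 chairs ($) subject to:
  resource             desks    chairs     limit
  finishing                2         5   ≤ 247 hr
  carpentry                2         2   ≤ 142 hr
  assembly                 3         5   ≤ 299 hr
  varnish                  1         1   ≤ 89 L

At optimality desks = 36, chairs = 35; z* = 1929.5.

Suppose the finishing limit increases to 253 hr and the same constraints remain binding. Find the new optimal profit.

1950.5

Check each constraint at x*: finishing 247/247 (tight); carpentry 142/142 (tight); assembly 283/299 (slack 16); varnish 71/89 (slack 18).
Since assembly, varnish are not tight, their duals are 0.
The binding rows give the dual system: 2·y_finishing + 2·y_carpentry = 22 and 5·y_finishing + 2·y_carpentry = 32.5.
→ y_finishing = 3.5 and y_carpentry = 7.5.
Δz = y_finishing·Δb = 3.5 × (6) = 21, so new z* = 1929.5 + 21 = 1950.5.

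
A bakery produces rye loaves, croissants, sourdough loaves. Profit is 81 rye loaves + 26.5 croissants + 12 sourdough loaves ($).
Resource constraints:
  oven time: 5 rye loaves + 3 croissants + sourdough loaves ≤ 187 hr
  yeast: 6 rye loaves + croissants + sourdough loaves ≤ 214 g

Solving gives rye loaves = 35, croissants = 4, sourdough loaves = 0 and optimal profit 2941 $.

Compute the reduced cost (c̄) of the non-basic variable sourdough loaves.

Both oven time and yeast are binding at x*.
From A_Bᵀ y = c: 5·y_oven time + 6·y_yeast = 81; 3·y_oven time + 1·y_yeast = 26.5.
→ y_oven time = 6 and y_yeast = 8.5.
Reduced cost of sourdough loaves: c₃ − yᵀa₃ = 12 − (6·1 + 8.5·1) = 12 − 14.5 = -2.5.

-2.5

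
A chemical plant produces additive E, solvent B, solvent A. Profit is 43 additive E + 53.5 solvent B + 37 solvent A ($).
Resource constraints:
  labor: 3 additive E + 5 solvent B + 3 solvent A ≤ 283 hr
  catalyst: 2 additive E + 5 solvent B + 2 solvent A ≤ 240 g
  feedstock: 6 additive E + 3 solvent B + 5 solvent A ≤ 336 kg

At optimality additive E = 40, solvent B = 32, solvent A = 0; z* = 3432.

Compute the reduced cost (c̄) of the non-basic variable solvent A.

At the optimum: labor uses 280 of 283 (slack = 3); catalyst uses 240 of 240 (binding); feedstock uses 336 of 336 (binding).
Slack constraints have shadow price 0 (complementary slackness).
From A_Bᵀ y = c: 2·y_catalyst + 6·y_feedstock = 43; 5·y_catalyst + 3·y_feedstock = 53.5.
→ y_catalyst = 8 and y_feedstock = 4.5.
Reduced cost of solvent A: c₃ − yᵀa₃ = 37 − (8·2 + 4.5·5) = 37 − 38.5 = -1.5.

-1.5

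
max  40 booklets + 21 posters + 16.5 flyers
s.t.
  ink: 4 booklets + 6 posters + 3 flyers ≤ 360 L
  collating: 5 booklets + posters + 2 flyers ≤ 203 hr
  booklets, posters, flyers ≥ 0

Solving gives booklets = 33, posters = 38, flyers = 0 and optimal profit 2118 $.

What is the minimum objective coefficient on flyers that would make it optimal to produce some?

19.5

Both ink and collating are binding at x*.
From A_Bᵀ y = c: 4·y_ink + 5·y_collating = 40; 6·y_ink + 1·y_collating = 21.
Solving: y_ink = 2.5, y_collating = 6.
flyers enters the basis when its profit ≥ yᵀa₃ = 2.5·3 + 6·2 = 19.5.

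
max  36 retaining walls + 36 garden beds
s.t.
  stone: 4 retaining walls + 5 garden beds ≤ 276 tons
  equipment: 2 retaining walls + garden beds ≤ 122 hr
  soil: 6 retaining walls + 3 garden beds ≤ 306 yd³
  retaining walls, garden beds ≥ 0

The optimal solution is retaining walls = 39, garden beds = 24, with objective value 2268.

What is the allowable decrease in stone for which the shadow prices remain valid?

Binding constraints: stone, soil. The basis is B = [[4,5],[6,3]] with det -18.
Per unit decrease in stone, x* moves by d = (0.1667, -0.3333).
The basis stays optimal until garden beds reaches 0; allowable decrease = 72 tons.

72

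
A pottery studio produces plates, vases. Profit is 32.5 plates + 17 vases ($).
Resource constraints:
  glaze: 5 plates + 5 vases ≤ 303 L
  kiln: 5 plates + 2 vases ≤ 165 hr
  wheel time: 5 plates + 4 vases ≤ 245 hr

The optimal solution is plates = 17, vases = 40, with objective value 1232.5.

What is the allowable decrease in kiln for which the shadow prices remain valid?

Binding constraints: kiln, wheel time. The basis is B = [[5,2],[5,4]] with det 10.
Per unit decrease in kiln, x* moves by d = (-0.4, 0.5).
The basis stays optimal until glaze becomes binding; allowable decrease = 36 hr.

36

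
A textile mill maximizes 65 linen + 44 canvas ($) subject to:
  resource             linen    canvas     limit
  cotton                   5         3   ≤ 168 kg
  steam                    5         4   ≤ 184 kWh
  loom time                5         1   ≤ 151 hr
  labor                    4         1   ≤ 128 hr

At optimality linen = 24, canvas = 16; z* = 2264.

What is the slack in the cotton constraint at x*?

0

cotton used = 5·24 + 3·16 = 168; slack = 168 − 168 = 0.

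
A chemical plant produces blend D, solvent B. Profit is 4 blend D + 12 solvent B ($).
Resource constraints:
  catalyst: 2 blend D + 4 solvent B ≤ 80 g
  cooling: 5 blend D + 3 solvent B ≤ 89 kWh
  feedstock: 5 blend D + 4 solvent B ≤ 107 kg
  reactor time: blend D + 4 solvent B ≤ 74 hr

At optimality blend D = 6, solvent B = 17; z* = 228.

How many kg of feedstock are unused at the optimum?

9

feedstock used = 5·6 + 4·17 = 98; slack = 107 − 98 = 9.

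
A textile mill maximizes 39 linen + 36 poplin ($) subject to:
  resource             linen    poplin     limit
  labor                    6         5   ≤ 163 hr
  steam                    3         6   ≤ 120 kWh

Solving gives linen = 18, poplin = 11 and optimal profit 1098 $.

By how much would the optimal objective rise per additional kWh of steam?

1

Check each constraint at x*: labor 163/163 (tight); steam 120/120 (tight).
The binding rows give the dual system: 6·y_labor + 3·y_steam = 39 and 5·y_labor + 6·y_steam = 36.
This yields shadow prices y_labor = 6, y_steam = 1.
Shadow price of steam = 1.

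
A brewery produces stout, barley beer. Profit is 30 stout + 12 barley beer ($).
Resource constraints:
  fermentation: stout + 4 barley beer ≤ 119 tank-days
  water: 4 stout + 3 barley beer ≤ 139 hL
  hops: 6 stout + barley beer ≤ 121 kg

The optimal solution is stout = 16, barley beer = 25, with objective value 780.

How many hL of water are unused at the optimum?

0

water used = 4·16 + 3·25 = 139; slack = 139 − 139 = 0.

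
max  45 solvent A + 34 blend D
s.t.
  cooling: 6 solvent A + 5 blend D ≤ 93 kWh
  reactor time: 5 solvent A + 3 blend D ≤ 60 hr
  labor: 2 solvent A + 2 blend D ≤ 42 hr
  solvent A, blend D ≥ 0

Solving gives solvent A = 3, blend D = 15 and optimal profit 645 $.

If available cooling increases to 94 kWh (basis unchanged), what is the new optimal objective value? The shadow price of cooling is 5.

650

Δb = 1, so new z* = 645 + (5)·(1) = 645 + 5 = 650.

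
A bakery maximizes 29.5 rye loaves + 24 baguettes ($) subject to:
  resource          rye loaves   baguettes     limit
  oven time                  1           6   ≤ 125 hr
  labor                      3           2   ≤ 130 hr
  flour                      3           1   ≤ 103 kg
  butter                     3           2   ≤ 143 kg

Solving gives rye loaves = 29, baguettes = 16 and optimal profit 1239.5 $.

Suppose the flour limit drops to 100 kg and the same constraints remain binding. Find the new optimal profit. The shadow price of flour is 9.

1212.5

Δb = -3, so new z* = 1239.5 + (9)·(-3) = 1239.5 − 27 = 1212.5.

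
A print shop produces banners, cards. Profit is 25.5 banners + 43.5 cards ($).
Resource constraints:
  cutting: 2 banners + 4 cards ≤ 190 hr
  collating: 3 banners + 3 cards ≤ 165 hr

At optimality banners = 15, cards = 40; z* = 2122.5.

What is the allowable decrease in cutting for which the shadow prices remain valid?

Binding constraints: cutting, collating. The basis is B = [[2,4],[3,3]] with det -6.
Per unit decrease in cutting, x* moves by d = (0.5, -0.5).
The basis stays optimal until cards reaches 0; allowable decrease = 80 hr.

80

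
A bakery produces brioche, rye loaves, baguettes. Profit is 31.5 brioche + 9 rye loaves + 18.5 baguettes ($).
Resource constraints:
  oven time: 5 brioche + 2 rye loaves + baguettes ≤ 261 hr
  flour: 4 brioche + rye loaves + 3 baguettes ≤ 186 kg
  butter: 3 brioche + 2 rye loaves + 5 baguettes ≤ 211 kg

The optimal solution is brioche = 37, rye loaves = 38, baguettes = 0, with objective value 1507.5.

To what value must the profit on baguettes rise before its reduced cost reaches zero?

Check each constraint at x*: oven time 261/261 (tight); flour 186/186 (tight); butter 187/211 (slack 24).
Since butter is not tight, its dual is 0.
Dual feasibility on the basic columns requires 5·y_oven time + 4·y_flour = 31.5, 2·y_oven time + 1·y_flour = 9.
→ y_oven time = 1.5 and y_flour = 6.
baguettes enters the basis when its profit ≥ yᵀa₃ = 1.5·1 + 6·3 = 19.5.

19.5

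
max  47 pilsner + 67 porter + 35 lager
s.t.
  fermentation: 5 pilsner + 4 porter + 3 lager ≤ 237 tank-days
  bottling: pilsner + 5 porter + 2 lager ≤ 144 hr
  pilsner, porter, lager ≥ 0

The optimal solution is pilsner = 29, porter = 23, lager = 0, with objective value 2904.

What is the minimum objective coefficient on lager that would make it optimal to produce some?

38

Check each constraint at x*: fermentation 237/237 (tight); bottling 144/144 (tight).
Dual feasibility on the basic columns requires 5·y_fermentation + 1·y_bottling = 47, 4·y_fermentation + 5·y_bottling = 67.
Solving: y_fermentation = 8, y_bottling = 7.
lager enters the basis when its profit ≥ yᵀa₃ = 8·3 + 7·2 = 38.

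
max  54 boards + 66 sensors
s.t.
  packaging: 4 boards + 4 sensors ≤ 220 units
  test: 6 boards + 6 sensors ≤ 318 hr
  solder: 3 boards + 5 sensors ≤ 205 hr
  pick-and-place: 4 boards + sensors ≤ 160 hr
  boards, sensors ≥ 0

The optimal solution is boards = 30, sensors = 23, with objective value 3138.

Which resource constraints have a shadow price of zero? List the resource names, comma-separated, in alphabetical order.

packaging: 212/220 (slack 8)
test: 318/318 (binding)
solder: 205/205 (binding)
pick-and-place: 143/160 (slack 17)
By complementary slackness, a constraint with positive slack has shadow price 0 → packaging, pick-and-place.

packaging, pick-and-place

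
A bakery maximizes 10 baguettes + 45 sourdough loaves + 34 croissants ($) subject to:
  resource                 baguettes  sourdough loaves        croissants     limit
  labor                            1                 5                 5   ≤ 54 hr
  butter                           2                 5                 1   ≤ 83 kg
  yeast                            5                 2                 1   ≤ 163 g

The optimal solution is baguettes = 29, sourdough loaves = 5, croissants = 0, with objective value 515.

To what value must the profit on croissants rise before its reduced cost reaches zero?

41

Check each constraint at x*: labor 54/54 (tight); butter 83/83 (tight); yeast 155/163 (slack 8).
Slack constraints have shadow price 0 (complementary slackness).
From A_Bᵀ y = c: 1·y_labor + 2·y_butter = 10; 5·y_labor + 5·y_butter = 45.
This yields shadow prices y_labor = 8, y_butter = 1.
croissants enters the basis when its profit ≥ yᵀa₃ = 8·5 + 1·1 = 41.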